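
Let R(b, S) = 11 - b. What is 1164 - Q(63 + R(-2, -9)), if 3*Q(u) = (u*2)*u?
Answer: -8060/3 ≈ -2686.7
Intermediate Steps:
Q(u) = 2*u²/3 (Q(u) = ((u*2)*u)/3 = ((2*u)*u)/3 = (2*u²)/3 = 2*u²/3)
1164 - Q(63 + R(-2, -9)) = 1164 - 2*(63 + (11 - 1*(-2)))²/3 = 1164 - 2*(63 + (11 + 2))²/3 = 1164 - 2*(63 + 13)²/3 = 1164 - 2*76²/3 = 1164 - 2*5776/3 = 1164 - 1*11552/3 = 1164 - 11552/3 = -8060/3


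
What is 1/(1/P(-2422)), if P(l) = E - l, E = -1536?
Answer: 886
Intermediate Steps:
P(l) = -1536 - l
1/(1/P(-2422)) = 1/(1/(-1536 - 1*(-2422))) = 1/(1/(-1536 + 2422)) = 1/(1/886) = 886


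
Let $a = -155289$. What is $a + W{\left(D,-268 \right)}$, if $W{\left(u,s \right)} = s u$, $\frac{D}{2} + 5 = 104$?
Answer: $-208353$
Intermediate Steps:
$D = 198$ ($D = -10 + 2 \cdot 104 = -10 + 208 = 198$)
$a + W{\left(D,-268 \right)} = -155289 - 53064 = -208353$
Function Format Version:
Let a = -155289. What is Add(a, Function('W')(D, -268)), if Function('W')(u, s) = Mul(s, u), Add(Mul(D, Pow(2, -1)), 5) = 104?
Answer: -208353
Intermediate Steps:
D = 198 (D = Add(-10, Mul(2, 104)) = Add(-10, 208) = 198)
Add(a, Function('W')(D, -268)) = Add(-155289, Mul(-268, 198)) = Add(-155289, -53064) = -208353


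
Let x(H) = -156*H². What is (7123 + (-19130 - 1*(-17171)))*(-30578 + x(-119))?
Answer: -11565779816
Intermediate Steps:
(7123 + (-19130 - 1*(-17171)))*(-30578 + x(-119)) = (7123 + (-19130 - 1*(-17171)))*(-30578 - 156*(-119)²) = (7123 + (-19130 + 17171))*(-30578 - 156*14161) = (7123 - 1959)*(-30578 - 2209116) = 5164*(-2239694) = -11565779816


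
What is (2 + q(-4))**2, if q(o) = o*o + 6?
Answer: 576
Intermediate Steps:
q(o) = 6 + o**2 (q(o) = o**2 + 6 = 6 + o**2)
(2 + q(-4))**2 = (2 + (6 + (-4)**2))**2 = (2 + (6 + 16))**2 = (2 + 22)**2 = 24**2 = 576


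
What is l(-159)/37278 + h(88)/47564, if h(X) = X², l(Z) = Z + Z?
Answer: 1036195/6716253 ≈ 0.15428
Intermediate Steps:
l(Z) = 2*Z
l(-159)/37278 + h(88)/47564 = (2*(-159))/37278 + 88²/47564 = -318*1/37278 + 7744*(1/47564) = -53/6213 + 176/1081 = 1036195/6716253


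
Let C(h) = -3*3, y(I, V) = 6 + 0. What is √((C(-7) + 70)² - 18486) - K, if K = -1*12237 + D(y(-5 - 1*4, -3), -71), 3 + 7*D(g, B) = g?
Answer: 85656/7 + I*√14765 ≈ 12237.0 + 121.51*I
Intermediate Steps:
y(I, V) = 6
D(g, B) = -3/7 + g/7
C(h) = -9
K = -85656/7 (K = -1*12237 + (-3/7 + (⅐)*6) = -12237 + (-3/7 + 6/7) = -12237 + 3/7 = -85656/7 ≈ -12237.)
√((C(-7) + 70)² - 18486) - K = √((-9 + 70)² - 18486) - 1*(-85656/7) = √(61² - 18486) + 85656/7 = √(3721 - 18486) + 85656/7 = √(-14765) + 85656/7 = I*√14765 + 85656/7 = 85656/7 + I*√14765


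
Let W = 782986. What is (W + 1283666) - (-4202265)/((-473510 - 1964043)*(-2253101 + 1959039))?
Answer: 1481359021650184737/716791710286 ≈ 2.0667e+6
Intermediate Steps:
(W + 1283666) - (-4202265)/((-473510 - 1964043)*(-2253101 + 1959039)) = (782986 + 1283666) - (-4202265)/((-473510 - 1964043)*(-2253101 + 1959039)) = 2066652 - (-4202265)/((-2437553*(-294062))) = 2066652 - (-4202265)/716791710286 = 2066652 - 1*(-4202265/716791710286) = 2066652 + 4202265/716791710286 = 1481359021650184737/716791710286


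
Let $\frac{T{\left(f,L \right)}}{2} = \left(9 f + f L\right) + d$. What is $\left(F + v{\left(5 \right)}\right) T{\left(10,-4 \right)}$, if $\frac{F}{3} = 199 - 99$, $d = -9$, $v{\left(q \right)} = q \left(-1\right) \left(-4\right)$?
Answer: $26240$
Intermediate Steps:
$v{\left(q \right)} = 4 q$ ($v{\left(q \right)} = - q \left(-4\right) = 4 q$)
$F = 300$ ($F = 3 \left(199 - 99\right) = 3 \cdot 100 = 300$)
$T{\left(f,L \right)} = -18 + 18 f + 2 L f$ ($T{\left(f,L \right)} = 2 \left(\left(9 f + f L\right) - 9\right) = 2 \left(\left(9 f + L f\right) - 9\right) = 2 \left(-9 + 9 f + L f\right) = -18 + 18 f + 2 L f$)
$\left(F + v{\left(5 \right)}\right) T{\left(10,-4 \right)} = \left(300 + 4 \cdot 5\right) \left(-18 + 18 \cdot 10 + 2 \left(-4\right) 10\right) = \left(300 + 20\right) \left(-18 + 180 - 80\right) = 320 \cdot 82 = 26240$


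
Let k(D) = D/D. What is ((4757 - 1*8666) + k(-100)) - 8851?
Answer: -12759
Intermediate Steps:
k(D) = 1
((4757 - 1*8666) + k(-100)) - 8851 = ((4757 - 1*8666) + 1) - 8851 = ((4757 - 8666) + 1) - 8851 = (-3909 + 1) - 8851 = -3908 - 8851 = -12759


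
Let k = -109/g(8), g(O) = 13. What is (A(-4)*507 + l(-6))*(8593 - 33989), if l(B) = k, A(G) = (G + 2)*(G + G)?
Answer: -2675392412/13 ≈ -2.0580e+8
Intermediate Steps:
A(G) = 2*G*(2 + G) (A(G) = (2 + G)*(2*G) = 2*G*(2 + G))
k = -109/13 ≈ -8.3846
l(B) = -109/13
(A(-4)*507 + l(-6))*(8593 - 33989) = ((2*(-4)*(2 - 4))*507 - 109/13)*(8593 - 33989) = ((2*(-4)*(-2))*507 - 109/13)*(-25396) = (16*507 - 109/13)*(-25396) = (8112 - 109/13)*(-25396) = (105347/13)*(-25396) = -2675392412/13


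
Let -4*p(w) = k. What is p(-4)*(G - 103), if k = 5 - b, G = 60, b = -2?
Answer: 301/4 ≈ 75.250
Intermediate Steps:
k = 7 (k = 5 - 1*(-2) = 5 + 2 = 7)
p(w) = -7/4 (p(w) = -¼*7 = -7/4)
p(-4)*(G - 103) = -7*(60 - 103)/4 = -7/4*(-43) = 301/4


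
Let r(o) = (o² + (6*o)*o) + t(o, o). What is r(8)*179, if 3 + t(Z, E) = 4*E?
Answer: 85383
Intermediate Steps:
t(Z, E) = -3 + 4*E
r(o) = -3 + 4*o + 7*o² (r(o) = (o² + (6*o)*o) + (-3 + 4*o) = (o² + 6*o²) + (-3 + 4*o) = 7*o² + (-3 + 4*o) = -3 + 4*o + 7*o²)
r(8)*179 = (-3 + 4*8 + 7*8²)*179 = (-3 + 32 + 7*64)*179 = (-3 + 32 + 448)*179 = 477*179 = 85383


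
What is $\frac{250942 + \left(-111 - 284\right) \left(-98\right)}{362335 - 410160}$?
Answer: $- \frac{289652}{47825} \approx -6.0565$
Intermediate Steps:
$\frac{250942 + \left(-111 - 284\right) \left(-98\right)}{362335 - 410160} = \frac{250942 - -38710}{-47825} = \left(250942 + 38710\right) \left(- \frac{1}{47825}\right) = 289652 \left(- \frac{1}{47825}\right) = - \frac{289652}{47825}$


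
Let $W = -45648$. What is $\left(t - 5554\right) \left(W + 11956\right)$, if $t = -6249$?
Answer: $397666676$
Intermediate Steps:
$\left(t - 5554\right) \left(W + 11956\right) = \left(-6249 - 5554\right) \left(-45648 + 11956\right) = \left(-11803\right) \left(-33692\right) = 397666676$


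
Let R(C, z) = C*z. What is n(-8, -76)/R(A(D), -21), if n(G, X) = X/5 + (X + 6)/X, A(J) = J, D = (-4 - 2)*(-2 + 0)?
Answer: 2713/47880 ≈ 0.056662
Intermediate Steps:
D = 12 (D = -6*(-2) = 12)
n(G, X) = X/5 + (6 + X)/X (n(G, X) = X*(1/5) + (6 + X)/X = X/5 + (6 + X)/X)
n(-8, -76)/R(A(D), -21) = (1 + 6/(-76) + (1/5)*(-76))/((12*(-21))) = (1 + 6*(-1/76) - 76/5)/(-252) = (1 - 3/38 - 76/5)*(-1/252) = -2713/190*(-1/252) = 2713/47880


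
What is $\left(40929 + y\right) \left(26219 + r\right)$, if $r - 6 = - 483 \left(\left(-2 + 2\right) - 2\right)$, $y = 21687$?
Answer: $1702591656$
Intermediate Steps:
$r = 972$ ($r = 6 - 483 \left(\left(-2 + 2\right) - 2\right) = 6 - 483 \left(0 - 2\right) = 6 - -966 = 6 + 966 = 972$)
$\left(40929 + y\right) \left(26219 + r\right) = \left(40929 + 21687\right) \left(26219 + 972\right) = 62616 \cdot 27191 = 1702591656$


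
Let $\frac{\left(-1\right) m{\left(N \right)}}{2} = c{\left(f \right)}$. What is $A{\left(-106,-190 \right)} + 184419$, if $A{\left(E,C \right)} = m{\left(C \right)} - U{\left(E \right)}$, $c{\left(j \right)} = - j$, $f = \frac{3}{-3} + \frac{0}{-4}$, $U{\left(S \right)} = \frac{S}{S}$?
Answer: $184416$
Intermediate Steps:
$U{\left(S \right)} = 1$
$f = -1$ ($f = 3 \left(- \frac{1}{3}\right) + 0 \left(- \frac{1}{4}\right) = -1 + 0 = -1$)
$m{\left(N \right)} = -2$ ($m{\left(N \right)} = - 2 \left(\left(-1\right) \left(-1\right)\right) = \left(-2\right) 1 = -2$)
$A{\left(E,C \right)} = -3$ ($A{\left(E,C \right)} = -2 - 1 = -3$)
$A{\left(-106,-190 \right)} + 184419 = -3 + 184419 = 184416$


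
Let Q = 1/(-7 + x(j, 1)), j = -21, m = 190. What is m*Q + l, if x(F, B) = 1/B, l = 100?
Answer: 205/3 ≈ 68.333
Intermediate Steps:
Q = -⅙ (Q = 1/(-7 + 1/1) = 1/(-7 + 1) = 1/(-6) = -⅙ ≈ -0.16667)
m*Q + l = 190*(-⅙) + 100 = -95/3 + 100 = 205/3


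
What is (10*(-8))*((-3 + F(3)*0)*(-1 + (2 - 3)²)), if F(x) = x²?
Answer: 0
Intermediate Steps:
(10*(-8))*((-3 + F(3)*0)*(-1 + (2 - 3)²)) = (10*(-8))*((-3 + 3²*0)*(-1 + (2 - 3)²)) = -80*(-3 + 9*0)*(-1 + (-1)²) = -80*(-3 + 0)*(-1 + 1) = -(-240)*0 = -80*0 = 0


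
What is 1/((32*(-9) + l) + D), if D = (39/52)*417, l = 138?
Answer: 4/651 ≈ 0.0061444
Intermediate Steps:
D = 1251/4 (D = (39*(1/52))*417 = (¾)*417 = 1251/4 ≈ 312.75)
1/((32*(-9) + l) + D) = 1/((32*(-9) + 138) + 1251/4) = 1/((-288 + 138) + 1251/4) = 1/(-150 + 1251/4) = 1/(651/4) = 4/651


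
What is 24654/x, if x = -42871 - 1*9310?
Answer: -24654/52181 ≈ -0.47247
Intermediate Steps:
x = -52181 (x = -42871 - 9310 = -52181)
24654/x = 24654/(-52181) = 24654*(-1/52181) = -24654/52181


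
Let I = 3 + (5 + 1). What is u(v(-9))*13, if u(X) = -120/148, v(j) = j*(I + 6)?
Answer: -390/37 ≈ -10.541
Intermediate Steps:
I = 9 (I = 3 + 6 = 9)
v(j) = 15*j (v(j) = j*(9 + 6) = j*15 = 15*j)
u(X) = -30/37 (u(X) = -120*1/148 = -30/37)
u(v(-9))*13 = -30/37*13 = -390/37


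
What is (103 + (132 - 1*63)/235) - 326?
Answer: -52336/235 ≈ -222.71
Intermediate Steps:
(103 + (132 - 1*63)/235) - 326 = (103 + (132 - 63)*(1/235)) - 326 = (103 + 69*(1/235)) - 326 = (103 + 69/235) - 326 = 24274/235 - 326 = -52336/235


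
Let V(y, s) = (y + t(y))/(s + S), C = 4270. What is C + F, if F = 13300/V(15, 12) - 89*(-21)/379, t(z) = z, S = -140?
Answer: -59660363/1137 ≈ -52472.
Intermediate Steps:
V(y, s) = 2*y/(-140 + s) (V(y, s) = (y + y)/(s - 140) = (2*y)/(-140 + s) = 2*y/(-140 + s))
F = -64515353/1137 (F = 13300/((2*15/(-140 + 12))) - 89*(-21)/379 = 13300/((2*15/(-128))) + 1869*(1/379) = 13300/((2*15*(-1/128))) + 1869/379 = 13300/(-15/64) + 1869/379 = 13300*(-64/15) + 1869/379 = -170240/3 + 1869/379 = -64515353/1137 ≈ -56742.)
C + F = 4270 - 64515353/1137 = -59660363/1137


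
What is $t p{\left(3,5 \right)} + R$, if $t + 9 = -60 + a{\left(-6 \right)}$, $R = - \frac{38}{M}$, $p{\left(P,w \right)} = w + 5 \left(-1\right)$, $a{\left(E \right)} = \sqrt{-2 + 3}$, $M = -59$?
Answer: $\frac{38}{59} \approx 0.64407$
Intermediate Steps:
$a{\left(E \right)} = 1$ ($a{\left(E \right)} = \sqrt{1} = 1$)
$p{\left(P,w \right)} = -5 + w$ ($p{\left(P,w \right)} = w - 5 = -5 + w$)
$R = \frac{38}{59}$ ($R = - \frac{38}{-59} = \left(-38\right) \left(- \frac{1}{59}\right) = \frac{38}{59} \approx 0.64407$)
$t = -68$ ($t = -9 + \left(-60 + 1\right) = -9 - 59 = -68$)
$t p{\left(3,5 \right)} + R = - 68 \left(-5 + 5\right) + \frac{38}{59} = \left(-68\right) 0 + \frac{38}{59} = 0 + \frac{38}{59} = \frac{38}{59}$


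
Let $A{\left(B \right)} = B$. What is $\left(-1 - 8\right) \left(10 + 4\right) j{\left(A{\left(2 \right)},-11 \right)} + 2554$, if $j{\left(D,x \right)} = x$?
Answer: $3940$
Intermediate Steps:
$\left(-1 - 8\right) \left(10 + 4\right) j{\left(A{\left(2 \right)},-11 \right)} + 2554 = \left(-1 - 8\right) \left(10 + 4\right) \left(-11\right) + 2554 = \left(-9\right) 14 \left(-11\right) + 2554 = \left(-126\right) \left(-11\right) + 2554 = 1386 + 2554 = 3940$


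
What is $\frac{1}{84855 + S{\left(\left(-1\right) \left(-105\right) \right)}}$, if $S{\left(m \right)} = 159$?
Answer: $\frac{1}{85014} \approx 1.1763 \cdot 10^{-5}$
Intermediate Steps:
$\frac{1}{84855 + S{\left(\left(-1\right) \left(-105\right) \right)}} = \frac{1}{84855 + 159} = \frac{1}{85014}$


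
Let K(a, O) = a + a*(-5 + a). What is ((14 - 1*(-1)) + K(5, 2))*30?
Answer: 600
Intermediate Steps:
((14 - 1*(-1)) + K(5, 2))*30 = ((14 - 1*(-1)) + 5*(-4 + 5))*30 = ((14 + 1) + 5*1)*30 = (15 + 5)*30 = 20*30 = 600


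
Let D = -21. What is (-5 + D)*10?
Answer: -260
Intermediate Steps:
(-5 + D)*10 = (-5 - 21)*10 = -26*10 = -260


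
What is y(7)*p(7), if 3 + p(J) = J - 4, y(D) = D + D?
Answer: 0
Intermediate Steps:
y(D) = 2*D
p(J) = -7 + J (p(J) = -3 + (J - 4) = -3 + (-4 + J) = -7 + J)
y(7)*p(7) = (2*7)*(-7 + 7) = 14*0 = 0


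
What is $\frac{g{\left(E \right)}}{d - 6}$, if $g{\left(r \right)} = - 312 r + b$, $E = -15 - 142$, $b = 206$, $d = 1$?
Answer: $-9838$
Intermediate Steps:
$E = -157$ ($E = -15 - 142 = -157$)
$g{\left(r \right)} = 206 - 312 r$ ($g{\left(r \right)} = - 312 r + 206 = 206 - 312 r$)
$\frac{g{\left(E \right)}}{d - 6} = \frac{206 - -48984}{1 - 6} = \frac{206 + 48984}{-5} = \left(- \frac{1}{5}\right) 49190 = -9838$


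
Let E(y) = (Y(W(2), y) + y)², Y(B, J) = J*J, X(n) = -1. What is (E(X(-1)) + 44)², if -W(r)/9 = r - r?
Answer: 1936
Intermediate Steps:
W(r) = 0 (W(r) = -9*(r - r) = -9*0 = 0)
Y(B, J) = J²
E(y) = (y + y²)² (E(y) = (y² + y)² = (y + y²)²)
(E(X(-1)) + 44)² = ((-1)²*(1 - 1)² + 44)² = (1*0² + 44)² = (1*0 + 44)² = (0 + 44)² = 44² = 1936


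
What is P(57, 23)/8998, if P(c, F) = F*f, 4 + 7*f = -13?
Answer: -391/62986 ≈ -0.0062077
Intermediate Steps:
f = -17/7 (f = -4/7 + (⅐)*(-13) = -4/7 - 13/7 = -17/7 ≈ -2.4286)
P(c, F) = -17*F/7 (P(c, F) = F*(-17/7) = -17*F/7)
P(57, 23)/8998 = -17/7*23/8998 = -391/7*1/8998 = -391/62986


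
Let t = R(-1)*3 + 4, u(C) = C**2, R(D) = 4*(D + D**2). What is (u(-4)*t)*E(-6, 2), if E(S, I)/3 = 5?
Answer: 960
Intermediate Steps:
E(S, I) = 15 (E(S, I) = 3*5 = 15)
R(D) = 4*D + 4*D**2
t = 4 (t = (4*(-1)*(1 - 1))*3 + 4 = (4*(-1)*0)*3 + 4 = 0*3 + 4 = 0 + 4 = 4)
(u(-4)*t)*E(-6, 2) = ((-4)**2*4)*15 = (16*4)*15 = 64*15 = 960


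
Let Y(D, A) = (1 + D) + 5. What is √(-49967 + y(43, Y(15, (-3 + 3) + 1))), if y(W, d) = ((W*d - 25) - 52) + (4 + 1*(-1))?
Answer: I*√49138 ≈ 221.67*I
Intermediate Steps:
Y(D, A) = 6 + D
y(W, d) = -74 + W*d (y(W, d) = ((-25 + W*d) - 52) + (4 - 1) = (-77 + W*d) + 3 = -74 + W*d)
√(-49967 + y(43, Y(15, (-3 + 3) + 1))) = √(-49967 + (-74 + 43*(6 + 15))) = √(-49967 + (-74 + 43*21)) = √(-49967 + (-74 + 903)) = √(-49967 + 829) = √(-49138) = I*√49138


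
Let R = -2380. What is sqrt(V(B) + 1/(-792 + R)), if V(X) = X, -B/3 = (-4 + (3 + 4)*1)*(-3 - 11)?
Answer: sqrt(316939103)/1586 ≈ 11.225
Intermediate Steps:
B = 126 (B = -3*(-4 + (3 + 4)*1)*(-3 - 11) = -3*(-4 + 7*1)*(-14) = -3*(-4 + 7)*(-14) = -9*(-14) = -3*(-42) = 126)
sqrt(V(B) + 1/(-792 + R)) = sqrt(126 + 1/(-792 - 2380)) = sqrt(126 + 1/(-3172)) = sqrt(126 - 1/3172) = sqrt(399671/3172) = sqrt(316939103)/1586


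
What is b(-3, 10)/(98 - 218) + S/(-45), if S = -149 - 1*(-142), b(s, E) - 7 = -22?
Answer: 101/360 ≈ 0.28056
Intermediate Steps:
b(s, E) = -15 (b(s, E) = 7 - 22 = -15)
S = -7 (S = -149 + 142 = -7)
b(-3, 10)/(98 - 218) + S/(-45) = -15/(98 - 218) - 7/(-45) = -15/(-120) - 7*(-1/45) = -15*(-1/120) + 7/45 = ⅛ + 7/45 = 101/360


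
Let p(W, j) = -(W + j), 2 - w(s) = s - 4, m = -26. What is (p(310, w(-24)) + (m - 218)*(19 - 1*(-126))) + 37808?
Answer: 2088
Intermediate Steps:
w(s) = 6 - s (w(s) = 2 - (s - 4) = 2 - (-4 + s) = 2 + (4 - s) = 6 - s)
p(W, j) = -W - j
(p(310, w(-24)) + (m - 218)*(19 - 1*(-126))) + 37808 = ((-1*310 - (6 - 1*(-24))) + (-26 - 218)*(19 - 1*(-126))) + 37808 = ((-310 - (6 + 24)) - 244*(19 + 126)) + 37808 = ((-310 - 1*30) - 244*145) + 37808 = ((-310 - 30) - 35380) + 37808 = (-340 - 35380) + 37808 = -35720 + 37808 = 2088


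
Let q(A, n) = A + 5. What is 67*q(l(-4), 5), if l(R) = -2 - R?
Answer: 469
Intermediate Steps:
q(A, n) = 5 + A
67*q(l(-4), 5) = 67*(5 + (-2 - 1*(-4))) = 67*(5 + (-2 + 4)) = 67*(5 + 2) = 67*7 = 469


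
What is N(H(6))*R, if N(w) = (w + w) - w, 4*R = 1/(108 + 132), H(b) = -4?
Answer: -1/240 ≈ -0.0041667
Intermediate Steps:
R = 1/960 (R = 1/(4*(108 + 132)) = (1/4)/240 = (1/4)*(1/240) = 1/960 ≈ 0.0010417)
N(w) = w (N(w) = 2*w - w = w)
N(H(6))*R = -4*1/960 = -1/240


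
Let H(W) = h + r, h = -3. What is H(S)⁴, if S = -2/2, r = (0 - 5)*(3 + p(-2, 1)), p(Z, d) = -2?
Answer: 4096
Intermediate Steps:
r = -5 (r = (0 - 5)*(3 - 2) = -5*1 = -5)
S = -1 (S = -2*½ = -1)
H(W) = -8 (H(W) = -3 - 5 = -8)
H(S)⁴ = (-8)⁴ = 4096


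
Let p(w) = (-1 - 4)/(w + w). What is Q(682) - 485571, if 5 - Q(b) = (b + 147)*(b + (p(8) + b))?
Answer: -25857007/16 ≈ -1.6161e+6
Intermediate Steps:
p(w) = -5/(2*w) (p(w) = -5*1/(2*w) = -5/(2*w))
Q(b) = 5 - (147 + b)*(-5/16 + 2*b) (Q(b) = 5 - (b + 147)*(b + (-5/2/8 + b)) = 5 - (147 + b)*(b + (-5/2*⅛ + b)) = 5 - (147 + b)*(b + (-5/16 + b)) = 5 - (147 + b)*(-5/16 + 2*b))
Q(682) - 485571 = (815/16 - 2*682² - 4699/16*682) - 485571 = (815/16 - 2*465124 - 1602359/8) - 485571 = (815/16 - 930248 - 1602359/8) - 485571 = -18087871/16 - 485571 = -25857007/16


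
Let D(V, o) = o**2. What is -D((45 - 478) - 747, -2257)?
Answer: -5094049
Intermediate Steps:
-D((45 - 478) - 747, -2257) = -1*(-2257)**2 = -1*5094049 = -5094049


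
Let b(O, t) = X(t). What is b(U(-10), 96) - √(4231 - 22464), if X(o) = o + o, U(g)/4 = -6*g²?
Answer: 192 - I*√18233 ≈ 192.0 - 135.03*I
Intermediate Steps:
U(g) = -24*g² (U(g) = 4*(-6*g²) = -24*g²)
X(o) = 2*o
b(O, t) = 2*t
b(U(-10), 96) - √(4231 - 22464) = 2*96 - √(4231 - 22464) = 192 - √(-18233) = 192 - I*√18233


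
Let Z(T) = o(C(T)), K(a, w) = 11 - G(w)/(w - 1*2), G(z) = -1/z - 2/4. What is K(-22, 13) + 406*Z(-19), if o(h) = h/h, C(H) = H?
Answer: 119277/286 ≈ 417.05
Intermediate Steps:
G(z) = -½ - 1/z (G(z) = -1/z - 2*¼ = -1/z - ½ = -½ - 1/z)
K(a, w) = 11 - (-2 - w)/(2*w*(-2 + w)) (K(a, w) = 11 - (-2 - w)/(2*w)/(w - 1*2) = 11 - (-2 - w)/(2*w)/(w - 2) = 11 - (-2 - w)/(2*w)/(-2 + w) = 11 - (-2 - w)/(2*w*(-2 + w)))
o(h) = 1
Z(T) = 1
K(-22, 13) + 406*Z(-19) = (½)*(2 + 13 - 22*13*(2 - 1*13))/(13*(-2 + 13)) + 406*1 = (½)*(1/13)*(2 + 13 - 22*13*(2 - 13))/11 + 406 = (½)*(1/13)*(1/11)*(2 + 13 - 22*13*(-11)) + 406 = (½)*(1/13)*(1/11)*(2 + 13 + 3146) + 406 = (½)*(1/13)*(1/11)*3161 + 406 = 3161/286 + 406 = 119277/286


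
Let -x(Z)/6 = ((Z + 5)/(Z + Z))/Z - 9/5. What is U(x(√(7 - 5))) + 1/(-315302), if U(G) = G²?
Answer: 242624839/15765100 - 99*√2/10 ≈ 1.3893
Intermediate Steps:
x(Z) = 54/5 - 3*(5 + Z)/Z² (x(Z) = -6*(((Z + 5)/(Z + Z))/Z - 9/5) = -6*(((5 + Z)/((2*Z)))/Z - 9*⅕) = -6*(((5 + Z)*(1/(2*Z)))/Z - 9/5) = -6*(((5 + Z)/(2*Z))/Z - 9/5) = -6*((5 + Z)/(2*Z²) - 9/5) = -6*(-9/5 + (5 + Z)/(2*Z²)) = 54/5 - 3*(5 + Z)/Z²)
U(x(√(7 - 5))) + 1/(-315302) = (54/5 - 15/(7 - 5) - 3/√(7 - 5))² + 1/(-315302) = (54/5 - 15/(√2)² - 3*√2/2)² - 1/315302 = (54/5 - 15*½ - 3*√2/2)² - 1/315302 = (54/5 - 15/2 - 3*√2/2)² - 1/315302 = (33/10 - 3*√2/2)² - 1/315302 = -1/315302 + (33/10 - 3*√2/2)²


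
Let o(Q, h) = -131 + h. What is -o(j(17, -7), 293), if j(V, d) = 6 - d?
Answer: -162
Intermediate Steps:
-o(j(17, -7), 293) = -(-131 + 293) = -1*162 = -162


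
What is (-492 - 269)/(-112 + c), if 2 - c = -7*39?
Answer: -761/163 ≈ -4.6687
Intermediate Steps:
c = 275 (c = 2 - (-7)*39 = 2 - 1*(-273) = 2 + 273 = 275)
(-492 - 269)/(-112 + c) = (-492 - 269)/(-112 + 275) = -761/163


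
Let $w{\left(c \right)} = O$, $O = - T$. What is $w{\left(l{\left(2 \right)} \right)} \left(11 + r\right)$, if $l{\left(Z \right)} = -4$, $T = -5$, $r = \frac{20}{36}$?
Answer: $\frac{520}{9} \approx 57.778$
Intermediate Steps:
$r = \frac{5}{9}$ ($r = 20 \cdot \frac{1}{36} = \frac{5}{9} \approx 0.55556$)
$O = 5$ ($O = \left(-1\right) \left(-5\right) = 5$)
$w{\left(c \right)} = 5$
$w{\left(l{\left(2 \right)} \right)} \left(11 + r\right) = 5 \left(11 + \frac{5}{9}\right) = 5 \cdot \frac{104}{9} = \frac{520}{9}$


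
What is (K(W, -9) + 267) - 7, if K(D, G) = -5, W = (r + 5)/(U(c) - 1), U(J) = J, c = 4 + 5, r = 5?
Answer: 255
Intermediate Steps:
c = 9
W = 5/4 (W = (5 + 5)/(9 - 1) = 10/8 = 10*(⅛) = 5/4 ≈ 1.2500)
(K(W, -9) + 267) - 7 = (-5 + 267) - 7 = 262 - 7 = 255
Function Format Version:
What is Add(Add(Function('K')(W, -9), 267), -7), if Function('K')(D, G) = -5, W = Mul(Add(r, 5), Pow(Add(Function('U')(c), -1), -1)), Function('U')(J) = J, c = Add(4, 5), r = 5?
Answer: 255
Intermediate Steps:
c = 9
W = Rational(5, 4) (W = Mul(Add(5, 5), Pow(Add(9, -1), -1)) = Mul(10, Pow(8, -1)) = Mul(10, Rational(1, 8)) = Rational(5, 4) ≈ 1.2500)
Add(Add(Function('K')(W, -9), 267), -7) = Add(Add(-5, 267), -7) = Add(262, -7) = 255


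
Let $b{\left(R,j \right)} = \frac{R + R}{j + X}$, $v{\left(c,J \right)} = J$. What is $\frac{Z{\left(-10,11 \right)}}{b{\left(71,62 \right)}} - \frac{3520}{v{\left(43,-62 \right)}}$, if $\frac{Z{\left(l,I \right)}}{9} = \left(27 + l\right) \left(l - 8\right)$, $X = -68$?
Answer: $\frac{381082}{2201} \approx 173.14$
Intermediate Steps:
$Z{\left(l,I \right)} = 9 \left(-8 + l\right) \left(27 + l\right)$ ($Z{\left(l,I \right)} = 9 \left(27 + l\right) \left(l - 8\right) = 9 \left(27 + l\right) \left(-8 + l\right) = 9 \left(-8 + l\right) \left(27 + l\right)$)
$b{\left(R,j \right)} = \frac{2 R}{-68 + j}$ ($b{\left(R,j \right)} = \frac{R + R}{j - 68} = \frac{2 R}{-68 + j}$)
$\frac{Z{\left(-10,11 \right)}}{b{\left(71,62 \right)}} - \frac{3520}{v{\left(43,-62 \right)}} = \frac{-1944 + 9 \left(-10\right)^{2} + 171 \left(-10\right)}{2 \cdot 71 \frac{1}{-68 + 62}} - \frac{3520}{-62} = \frac{-1944 + 9 \cdot 100 - 1710}{2 \cdot 71 \frac{1}{-6}} - - \frac{1760}{31} = \frac{-1944 + 900 - 1710}{2 \cdot 71 \left(- \frac{1}{6}\right)} + \frac{1760}{31} = - \frac{2754}{- \frac{71}{3}} + \frac{1760}{31} = \left(-2754\right) \left(- \frac{3}{71}\right) + \frac{1760}{31} = \frac{8262}{71} + \frac{1760}{31} = \frac{381082}{2201}$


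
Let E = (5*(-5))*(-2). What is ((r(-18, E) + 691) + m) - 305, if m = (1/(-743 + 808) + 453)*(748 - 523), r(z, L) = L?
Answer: 1330738/13 ≈ 1.0236e+5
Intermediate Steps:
E = 50 (E = -25*(-2) = 50)
m = 1325070/13 (m = (1/65 + 453)*225 = (29446/65)*225 = 1325070/13 ≈ 1.0193e+5)
((r(-18, E) + 691) + m) - 305 = ((50 + 691) + 1325070/13) - 305 = (741 + 1325070/13) - 305 = 1334703/13 - 305 = 1330738/13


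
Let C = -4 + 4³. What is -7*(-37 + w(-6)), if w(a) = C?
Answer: -161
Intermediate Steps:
C = 60 (C = -4 + 64 = 60)
w(a) = 60
-7*(-37 + w(-6)) = -7*(-37 + 60) = -7*23 = -161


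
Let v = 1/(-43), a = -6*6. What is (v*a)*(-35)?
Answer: -1260/43 ≈ -29.302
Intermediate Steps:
a = -36
v = -1/43 ≈ -0.023256
(v*a)*(-35) = -1/43*(-36)*(-35) = (36/43)*(-35) = -1260/43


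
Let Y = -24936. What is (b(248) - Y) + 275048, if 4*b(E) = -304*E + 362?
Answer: 562453/2 ≈ 2.8123e+5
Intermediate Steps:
b(E) = 181/2 - 76*E (b(E) = (-304*E + 362)/4 = (362 - 304*E)/4 = 181/2 - 76*E)
(b(248) - Y) + 275048 = ((181/2 - 76*248) - 1*(-24936)) + 275048 = ((181/2 - 18848) + 24936) + 275048 = (-37515/2 + 24936) + 275048 = 12357/2 + 275048 = 562453/2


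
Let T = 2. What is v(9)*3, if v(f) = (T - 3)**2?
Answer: 3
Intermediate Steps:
v(f) = 1 (v(f) = (2 - 3)**2 = (-1)**2 = 1)
v(9)*3 = 1*3 = 3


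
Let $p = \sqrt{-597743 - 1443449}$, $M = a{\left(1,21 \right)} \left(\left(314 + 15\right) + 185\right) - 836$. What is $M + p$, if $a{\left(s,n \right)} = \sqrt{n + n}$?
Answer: $-836 + 514 \sqrt{42} + 2 i \sqrt{510298} \approx 2495.1 + 1428.7 i$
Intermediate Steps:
$a{\left(s,n \right)} = \sqrt{2} \sqrt{n}$ ($a{\left(s,n \right)} = \sqrt{2 n} = \sqrt{2} \sqrt{n}$)
$M = -836 + 514 \sqrt{42}$ ($M = \sqrt{2} \sqrt{21} \left(\left(314 + 15\right) + 185\right) - 836 = \sqrt{42} \left(329 + 185\right) - 836 = \sqrt{42} \cdot 514 - 836 = 514 \sqrt{42} - 836 = -836 + 514 \sqrt{42} \approx 2495.1$)
$p = 2 i \sqrt{510298}$ ($p = \sqrt{-2041192} = 2 i \sqrt{510298} \approx 1428.7 i$)
$M + p = \left(-836 + 514 \sqrt{42}\right) + 2 i \sqrt{510298} = -836 + 514 \sqrt{42} + 2 i \sqrt{510298}$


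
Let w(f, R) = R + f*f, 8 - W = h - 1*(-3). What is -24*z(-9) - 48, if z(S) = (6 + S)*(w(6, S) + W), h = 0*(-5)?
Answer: 2256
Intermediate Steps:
h = 0
W = 5 (W = 8 - (0 - 1*(-3)) = 8 - (0 + 3) = 8 - 1*3 = 8 - 3 = 5)
w(f, R) = R + f²
z(S) = (6 + S)*(41 + S) (z(S) = (6 + S)*((S + 6²) + 5) = (6 + S)*((S + 36) + 5) = (6 + S)*((36 + S) + 5) = (6 + S)*(41 + S))
-24*z(-9) - 48 = -24*(246 + (-9)² + 47*(-9)) - 48 = -24*(246 + 81 - 423) - 48 = -24*(-96) - 48 = 2304 - 48 = 2256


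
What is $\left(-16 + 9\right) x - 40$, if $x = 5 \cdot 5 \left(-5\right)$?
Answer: $835$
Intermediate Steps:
$x = -125$ ($x = 25 \left(-5\right) = -125$)
$\left(-16 + 9\right) x - 40 = \left(-16 + 9\right) \left(-125\right) - 40 = \left(-7\right) \left(-125\right) - 40 = 875 - 40 = 835$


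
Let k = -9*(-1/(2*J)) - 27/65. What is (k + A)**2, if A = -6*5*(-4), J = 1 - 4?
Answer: 235653201/16900 ≈ 13944.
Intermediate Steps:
J = -3
A = 120 (A = -30*(-4) = -1*(-120) = 120)
k = -249/130 (k = -9/((-3*(-2))) - 27/65 = -9/6 - 27*1/65 = -9*1/6 - 27/65 = -3/2 - 27/65 = -249/130 ≈ -1.9154)
(k + A)**2 = (-249/130 + 120)**2 = (15351/130)**2 = 235653201/16900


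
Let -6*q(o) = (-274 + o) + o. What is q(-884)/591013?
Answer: 1021/1773039 ≈ 0.00057585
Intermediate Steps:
q(o) = 137/3 - o/3 (q(o) = -((-274 + o) + o)/6 = -(-274 + 2*o)/6 = 137/3 - o/3)
q(-884)/591013 = (137/3 - ⅓*(-884))/591013 = (137/3 + 884/3)*(1/591013) = (1021/3)*(1/591013) = 1021/1773039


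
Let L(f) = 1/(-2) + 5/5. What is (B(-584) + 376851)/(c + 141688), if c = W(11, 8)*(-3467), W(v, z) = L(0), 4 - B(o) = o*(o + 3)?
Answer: 25034/93303 ≈ 0.26831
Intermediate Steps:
B(o) = 4 - o*(3 + o) (B(o) = 4 - o*(o + 3) = 4 - o*(3 + o))
L(f) = 1/2 (L(f) = 1*(-1/2) + 5*(1/5) = -1/2 + 1 = 1/2)
W(v, z) = 1/2
c = -3467/2 (c = (1/2)*(-3467) = -3467/2 ≈ -1733.5)
(B(-584) + 376851)/(c + 141688) = ((4 - 1*(-584)**2 - 3*(-584)) + 376851)/(-3467/2 + 141688) = ((4 - 1*341056 + 1752) + 376851)/(279909/2) = ((4 - 341056 + 1752) + 376851)*(2/279909) = (-339300 + 376851)*(2/279909) = 37551*(2/279909) = 25034/93303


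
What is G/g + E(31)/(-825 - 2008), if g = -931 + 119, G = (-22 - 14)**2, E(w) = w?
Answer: -924185/575099 ≈ -1.6070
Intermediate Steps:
G = 1296 (G = (-36)**2 = 1296)
g = -812
G/g + E(31)/(-825 - 2008) = 1296/(-812) + 31/(-825 - 2008) = 1296*(-1/812) + 31/(-2833) = -324/203 + 31*(-1/2833) = -324/203 - 31/2833 = -924185/575099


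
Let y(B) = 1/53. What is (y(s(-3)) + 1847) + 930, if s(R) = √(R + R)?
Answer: 147182/53 ≈ 2777.0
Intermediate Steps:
s(R) = √2*√R (s(R) = √(2*R) = √2*√R)
y(B) = 1/53
(y(s(-3)) + 1847) + 930 = (1/53 + 1847) + 930 = 97892/53 + 930 = 147182/53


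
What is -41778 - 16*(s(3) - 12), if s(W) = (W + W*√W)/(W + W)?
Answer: -41594 - 8*√3 ≈ -41608.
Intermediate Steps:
s(W) = (W + W^(3/2))/(2*W) (s(W) = (W + W^(3/2))/((2*W)) = (W + W^(3/2))*(1/(2*W)) = (W + W^(3/2))/(2*W))
-41778 - 16*(s(3) - 12) = -41778 - 16*((½ + √3/2) - 12) = -41778 - 16*(-23/2 + √3/2) = -41778 - (-184 + 8*√3) = -41778 + (184 - 8*√3) = -41594 - 8*√3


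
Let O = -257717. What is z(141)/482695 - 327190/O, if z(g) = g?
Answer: 157969315147/124398707315 ≈ 1.2699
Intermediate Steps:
z(141)/482695 - 327190/O = 141/482695 - 327190/(-257717) = 141*(1/482695) - 327190*(-1/257717) = 141/482695 + 327190/257717 = 157969315147/124398707315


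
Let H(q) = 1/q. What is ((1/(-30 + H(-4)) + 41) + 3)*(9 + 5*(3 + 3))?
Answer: 207480/121 ≈ 1714.7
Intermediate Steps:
H(q) = 1/q
((1/(-30 + H(-4)) + 41) + 3)*(9 + 5*(3 + 3)) = ((1/(-30 + 1/(-4)) + 41) + 3)*(9 + 5*(3 + 3)) = ((1/(-30 - 1/4) + 41) + 3)*(9 + 5*6) = ((1/(-121/4) + 41) + 3)*(9 + 30) = ((-4/121 + 41) + 3)*39 = (4957/121 + 3)*39 = (5320/121)*39 = 207480/121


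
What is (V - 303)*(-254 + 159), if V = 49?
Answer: 24130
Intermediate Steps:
(V - 303)*(-254 + 159) = (49 - 303)*(-254 + 159) = -254*(-95) = 24130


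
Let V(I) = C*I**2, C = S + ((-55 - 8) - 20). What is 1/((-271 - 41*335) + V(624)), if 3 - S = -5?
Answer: -1/29217206 ≈ -3.4226e-8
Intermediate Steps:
S = 8 (S = 3 - 1*(-5) = 3 + 5 = 8)
C = -75 (C = 8 + ((-55 - 8) - 20) = 8 + (-63 - 20) = 8 - 83 = -75)
V(I) = -75*I**2
1/((-271 - 41*335) + V(624)) = 1/((-271 - 41*335) - 75*624**2) = 1/((-271 - 13735) - 75*389376) = 1/(-14006 - 29203200) = 1/(-29217206) = -1/29217206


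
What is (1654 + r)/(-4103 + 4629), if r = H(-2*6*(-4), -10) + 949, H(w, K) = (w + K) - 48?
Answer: 2593/526 ≈ 4.9297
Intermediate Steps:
H(w, K) = -48 + K + w (H(w, K) = (K + w) - 48 = -48 + K + w)
r = 939 (r = (-48 - 10 - 2*6*(-4)) + 949 = (-48 - 10 - 12*(-4)) + 949 = (-48 - 10 + 48) + 949 = -10 + 949 = 939)
(1654 + r)/(-4103 + 4629) = (1654 + 939)/(-4103 + 4629) = 2593/526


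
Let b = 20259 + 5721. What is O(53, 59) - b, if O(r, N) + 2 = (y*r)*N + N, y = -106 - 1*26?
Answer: -438687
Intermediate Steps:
y = -132 (y = -106 - 26 = -132)
O(r, N) = -2 + N - 132*N*r (O(r, N) = -2 + ((-132*r)*N + N) = -2 + (-132*N*r + N) = -2 + (N - 132*N*r) = -2 + N - 132*N*r)
b = 25980
O(53, 59) - b = (-2 + 59 - 132*59*53) - 1*25980 = (-2 + 59 - 412764) - 25980 = -412707 - 25980 = -438687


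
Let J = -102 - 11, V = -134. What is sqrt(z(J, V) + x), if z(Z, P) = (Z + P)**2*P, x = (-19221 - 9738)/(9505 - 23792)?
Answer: I*sqrt(34055291861669)/2041 ≈ 2859.2*I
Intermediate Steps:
x = 4137/2041 (x = -28959/(-14287) = -28959*(-1/14287) = 4137/2041 ≈ 2.0269)
J = -113
z(Z, P) = P*(P + Z)**2 (z(Z, P) = (P + Z)**2*P = P*(P + Z)**2)
sqrt(z(J, V) + x) = sqrt(-134*(-134 - 113)**2 + 4137/2041) = sqrt(-134*(-247)**2 + 4137/2041) = sqrt(-134*61009 + 4137/2041) = sqrt(-8175206 + 4137/2041) = sqrt(-16685591309/2041) = I*sqrt(34055291861669)/2041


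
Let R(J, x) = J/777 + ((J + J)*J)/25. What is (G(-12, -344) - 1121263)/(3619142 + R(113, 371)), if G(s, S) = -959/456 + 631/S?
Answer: -35589517162325/114905623814434 ≈ -0.30973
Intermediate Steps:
G(s, S) = -959/456 + 631/S (G(s, S) = -959*1/456 + 631/S = -959/456 + 631/S)
R(J, x) = J/777 + 2*J²/25 (R(J, x) = J*(1/777) + ((2*J)*J)*(1/25) = J/777 + (2*J²)*(1/25) = J/777 + 2*J²/25)
(G(-12, -344) - 1121263)/(3619142 + R(113, 371)) = ((-959/456 + 631/(-344)) - 1121263)/(3619142 + (1/19425)*113*(25 + 1554*113)) = ((-959/456 + 631*(-1/344)) - 1121263)/(3619142 + (1/19425)*113*(25 + 175602)) = ((-959/456 - 631/344) - 1121263)/(3619142 + (1/19425)*113*175627) = (-19301/4902 - 1121263)/(3619142 + 19845851/19425) = -5496450527/(4902*70321679201/19425) = -5496450527/4902*19425/70321679201 = -35589517162325/114905623814434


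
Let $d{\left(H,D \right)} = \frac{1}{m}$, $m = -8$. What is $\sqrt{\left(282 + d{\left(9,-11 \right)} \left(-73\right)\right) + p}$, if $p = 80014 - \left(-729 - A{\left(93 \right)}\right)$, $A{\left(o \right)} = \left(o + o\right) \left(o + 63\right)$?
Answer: $\frac{\sqrt{1760802}}{4} \approx 331.74$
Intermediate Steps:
$A{\left(o \right)} = 2 o \left(63 + o\right)$
$d{\left(H,D \right)} = - \frac{1}{8}$ ($d{\left(H,D \right)} = \frac{1}{-8} = - \frac{1}{8}$)
$p = 109759$ ($p = 80014 - \left(-729 - 2 \cdot 93 \left(63 + 93\right)\right) = 80014 - \left(-729 - 2 \cdot 93 \cdot 156\right) = 80014 - \left(-729 - 29016\right) = 80014 - -29745 = 80014 + 29745 = 109759$)
$\sqrt{\left(282 + d{\left(9,-11 \right)} \left(-73\right)\right) + p} = \sqrt{\left(282 - - \frac{73}{8}\right) + 109759} = \sqrt{\left(282 + \frac{73}{8}\right) + 109759} = \sqrt{\frac{2329}{8} + 109759} = \sqrt{\frac{880401}{8}} = \frac{\sqrt{1760802}}{4}$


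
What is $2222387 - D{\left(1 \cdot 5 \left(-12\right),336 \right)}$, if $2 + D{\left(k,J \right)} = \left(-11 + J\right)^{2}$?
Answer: $2116764$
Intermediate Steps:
$D{\left(k,J \right)} = -2 + \left(-11 + J\right)^{2}$
$2222387 - D{\left(1 \cdot 5 \left(-12\right),336 \right)} = 2222387 - \left(-2 + \left(-11 + 336\right)^{2}\right) = 2222387 - \left(-2 + 325^{2}\right) = 2222387 - \left(-2 + 105625\right) = 2222387 - 105623 = 2116764$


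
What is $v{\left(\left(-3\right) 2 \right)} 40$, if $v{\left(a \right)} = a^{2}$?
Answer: $1440$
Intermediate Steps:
$v{\left(\left(-3\right) 2 \right)} 40 = \left(\left(-3\right) 2\right)^{2} \cdot 40 = \left(-6\right)^{2} \cdot 40 = 36 \cdot 40 = 1440$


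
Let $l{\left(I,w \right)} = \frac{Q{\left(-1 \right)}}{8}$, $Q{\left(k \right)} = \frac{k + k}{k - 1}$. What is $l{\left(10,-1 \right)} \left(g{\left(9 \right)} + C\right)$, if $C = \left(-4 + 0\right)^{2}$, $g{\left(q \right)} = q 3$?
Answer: $\frac{43}{8} \approx 5.375$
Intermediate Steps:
$Q{\left(k \right)} = \frac{2 k}{-1 + k}$
$l{\left(I,w \right)} = \frac{1}{8}$ ($l{\left(I,w \right)} = \frac{2 \left(-1\right) \frac{1}{-1 - 1}}{8} = 2 \left(-1\right) \frac{1}{-2} \cdot \frac{1}{8} = 2 \left(-1\right) \left(- \frac{1}{2}\right) \frac{1}{8} = 1 \cdot \frac{1}{8} = \frac{1}{8}$)
$g{\left(q \right)} = 3 q$
$C = 16$ ($C = \left(-4\right)^{2} = 16$)
$l{\left(10,-1 \right)} \left(g{\left(9 \right)} + C\right) = \frac{3 \cdot 9 + 16}{8} = \frac{27 + 16}{8} = \frac{1}{8} \cdot 43 = \frac{43}{8}$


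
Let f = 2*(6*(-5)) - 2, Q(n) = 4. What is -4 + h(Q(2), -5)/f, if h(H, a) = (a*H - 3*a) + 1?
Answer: -122/31 ≈ -3.9355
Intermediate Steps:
f = -62 (f = 2*(-30) - 2 = -60 - 2 = -62)
h(H, a) = 1 - 3*a + H*a (h(H, a) = (H*a - 3*a) + 1 = (-3*a + H*a) + 1 = 1 - 3*a + H*a)
-4 + h(Q(2), -5)/f = -4 + (1 - 3*(-5) + 4*(-5))/(-62) = -4 + (1 + 15 - 20)*(-1/62) = -4 - 4*(-1/62) = -4 + 2/31 = -122/31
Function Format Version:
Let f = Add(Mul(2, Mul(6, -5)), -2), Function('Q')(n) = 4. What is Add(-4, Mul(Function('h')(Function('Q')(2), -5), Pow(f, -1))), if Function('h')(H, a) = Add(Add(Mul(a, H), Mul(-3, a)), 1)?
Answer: Rational(-122, 31) ≈ -3.9355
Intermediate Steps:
f = -62 (f = Add(Mul(2, -30), -2) = Add(-60, -2) = -62)
Function('h')(H, a) = Add(1, Mul(-3, a), Mul(H, a)) (Function('h')(H, a) = Add(Add(Mul(H, a), Mul(-3, a)), 1) = Add(Add(Mul(-3, a), Mul(H, a)), 1) = Add(1, Mul(-3, a), Mul(H, a)))
Add(-4, Mul(Function('h')(Function('Q')(2), -5), Pow(f, -1))) = Add(-4, Mul(Add(1, Mul(-3, -5), Mul(4, -5)), Pow(-62, -1))) = Add(-4, Mul(Add(1, 15, -20), Rational(-1, 62))) = Add(-4, Mul(-4, Rational(-1, 62))) = Add(-4, Rational(2, 31)) = Rational(-122, 31)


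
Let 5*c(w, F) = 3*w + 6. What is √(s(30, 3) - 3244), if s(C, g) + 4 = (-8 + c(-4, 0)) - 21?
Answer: I*√81955/5 ≈ 57.256*I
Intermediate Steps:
c(w, F) = 6/5 + 3*w/5 (c(w, F) = (3*w + 6)/5 = (6 + 3*w)/5 = 6/5 + 3*w/5)
s(C, g) = -171/5 (s(C, g) = -4 + ((-8 + (6/5 + (⅗)*(-4))) - 21) = -4 + ((-8 + (6/5 - 12/5)) - 21) = -4 + ((-8 - 6/5) - 21) = -4 + (-46/5 - 21) = -4 - 151/5 = -171/5)
√(s(30, 3) - 3244) = √(-171/5 - 3244) = √(-16391/5) = I*√81955/5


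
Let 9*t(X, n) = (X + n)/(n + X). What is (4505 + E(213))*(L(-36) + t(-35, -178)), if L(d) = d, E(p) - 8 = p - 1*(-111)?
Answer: -1562351/9 ≈ -1.7359e+5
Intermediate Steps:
E(p) = 119 + p (E(p) = 8 + (p - 1*(-111)) = 8 + (p + 111) = 8 + (111 + p) = 119 + p)
t(X, n) = ⅑ (t(X, n) = ((X + n)/(n + X))/9 = ((X + n)/(X + n))/9 = (⅑)*1 = ⅑)
(4505 + E(213))*(L(-36) + t(-35, -178)) = (4505 + (119 + 213))*(-36 + ⅑) = (4505 + 332)*(-323/9) = 4837*(-323/9) = -1562351/9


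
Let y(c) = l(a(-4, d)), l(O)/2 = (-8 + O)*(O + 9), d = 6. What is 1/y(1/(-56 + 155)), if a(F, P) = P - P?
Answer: -1/144 ≈ -0.0069444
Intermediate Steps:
a(F, P) = 0
l(O) = 2*(-8 + O)*(9 + O) (l(O) = 2*((-8 + O)*(O + 9)) = 2*((-8 + O)*(9 + O)) = 2*(-8 + O)*(9 + O))
y(c) = -144 (y(c) = -144 + 2*0 + 2*0² = -144 + 0 + 2*0 = -144 + 0 + 0 = -144)
1/y(1/(-56 + 155)) = 1/(-144) = -1/144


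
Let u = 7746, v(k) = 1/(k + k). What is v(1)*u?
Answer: 3873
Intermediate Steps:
v(k) = 1/(2*k)
v(1)*u = ((1/2)/1)*7746 = ((1/2)*1)*7746 = (1/2)*7746 = 3873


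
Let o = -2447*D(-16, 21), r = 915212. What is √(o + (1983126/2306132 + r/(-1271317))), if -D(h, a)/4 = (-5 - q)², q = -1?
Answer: 3*√37392789436220082101878632190/1465912407922 ≈ 395.74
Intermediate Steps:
D(h, a) = -64 (D(h, a) = -4*(-5 - 1*(-1))² = -4*(-5 + 1)² = -4*(-4)² = -4*16 = -64)
o = 156608 (o = -2447*(-64) = 156608)
√(o + (1983126/2306132 + r/(-1271317))) = √(156608 + (1983126/2306132 + 915212/(-1271317))) = √(156608 + (1983126*(1/2306132) + 915212*(-1/1271317))) = √(156608 + (991563/1153066 - 915212/1271317)) = √(156608 + 205291058479/1465912407922) = √(229573815670907055/1465912407922) = 3*√37392789436220082101878632190/1465912407922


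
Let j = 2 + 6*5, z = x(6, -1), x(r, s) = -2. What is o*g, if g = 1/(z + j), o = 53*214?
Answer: 5671/15 ≈ 378.07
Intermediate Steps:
o = 11342
z = -2
j = 32 (j = 2 + 30 = 32)
g = 1/30 (g = 1/(-2 + 32) = 1/30 ≈ 0.033333)
o*g = 11342*(1/30) = 5671/15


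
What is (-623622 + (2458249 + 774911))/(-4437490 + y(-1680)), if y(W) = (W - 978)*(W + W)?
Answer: 1304769/2246695 ≈ 0.58075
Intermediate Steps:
y(W) = 2*W*(-978 + W) (y(W) = (-978 + W)*(2*W) = 2*W*(-978 + W))
(-623622 + (2458249 + 774911))/(-4437490 + y(-1680)) = (-623622 + (2458249 + 774911))/(-4437490 + 2*(-1680)*(-978 - 1680)) = (-623622 + 3233160)/(-4437490 + 2*(-1680)*(-2658)) = 2609538/(-4437490 + 8930880) = 2609538/4493390 = 2609538*(1/4493390) = 1304769/2246695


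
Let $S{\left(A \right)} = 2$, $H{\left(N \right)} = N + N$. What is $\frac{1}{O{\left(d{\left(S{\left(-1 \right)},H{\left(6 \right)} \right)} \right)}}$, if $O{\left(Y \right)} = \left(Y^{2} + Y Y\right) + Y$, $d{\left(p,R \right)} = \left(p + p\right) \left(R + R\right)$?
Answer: $\frac{1}{18528} \approx 5.3972 \cdot 10^{-5}$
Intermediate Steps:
$H{\left(N \right)} = 2 N$
$d{\left(p,R \right)} = 4 R p$ ($d{\left(p,R \right)} = 2 p 2 R = 4 R p$)
$O{\left(Y \right)} = Y + 2 Y^{2}$ ($O{\left(Y \right)} = \left(Y^{2} + Y^{2}\right) + Y = 2 Y^{2} + Y = Y + 2 Y^{2}$)
$\frac{1}{O{\left(d{\left(S{\left(-1 \right)},H{\left(6 \right)} \right)} \right)}} = \frac{1}{4 \cdot 2 \cdot 6 \cdot 2 \left(1 + 2 \cdot 4 \cdot 2 \cdot 6 \cdot 2\right)} = \frac{1}{4 \cdot 12 \cdot 2 \left(1 + 2 \cdot 4 \cdot 12 \cdot 2\right)} = \frac{1}{96 \left(1 + 2 \cdot 96\right)} = \frac{1}{96 \left(1 + 192\right)} = \frac{1}{96 \cdot 193} = \frac{1}{18528}$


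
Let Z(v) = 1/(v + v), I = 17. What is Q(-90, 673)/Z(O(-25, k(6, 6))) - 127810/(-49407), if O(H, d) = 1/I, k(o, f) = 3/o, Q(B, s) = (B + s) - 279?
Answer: 32212226/839919 ≈ 38.352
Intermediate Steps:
Q(B, s) = -279 + B + s
O(H, d) = 1/17
Z(v) = 1/(2*v)
Q(-90, 673)/Z(O(-25, k(6, 6))) - 127810/(-49407) = (-279 - 90 + 673)/((1/(2*(1/17)))) - 127810/(-49407) = 304/(((½)*17)) - 127810*(-1/49407) = 304/(17/2) + 127810/49407 = 304*(2/17) + 127810/49407 = 608/17 + 127810/49407 = 32212226/839919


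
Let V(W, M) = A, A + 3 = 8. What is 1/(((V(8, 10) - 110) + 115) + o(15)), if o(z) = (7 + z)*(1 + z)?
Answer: 1/362 ≈ 0.0027624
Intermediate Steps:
A = 5 (A = -3 + 8 = 5)
o(z) = (1 + z)*(7 + z)
V(W, M) = 5
1/(((V(8, 10) - 110) + 115) + o(15)) = 1/(((5 - 110) + 115) + (7 + 15² + 8*15)) = 1/((-105 + 115) + (7 + 225 + 120)) = 1/(10 + 352) = 1/362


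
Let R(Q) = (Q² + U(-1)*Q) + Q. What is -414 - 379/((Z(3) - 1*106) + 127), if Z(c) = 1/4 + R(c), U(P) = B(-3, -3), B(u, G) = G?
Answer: -41674/97 ≈ -429.63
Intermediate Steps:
U(P) = -3
R(Q) = Q² - 2*Q (R(Q) = (Q² - 3*Q) + Q = Q² - 2*Q)
Z(c) = ¼ + c*(-2 + c) (Z(c) = 1/4 + c*(-2 + c) = ¼ + c*(-2 + c))
-414 - 379/((Z(3) - 1*106) + 127) = -414 - 379/(((¼ + 3*(-2 + 3)) - 1*106) + 127) = -414 - 379/(((¼ + 3*1) - 106) + 127) = -414 - 379/(((¼ + 3) - 106) + 127) = -414 - 379/((13/4 - 106) + 127) = -414 - 379/(-411/4 + 127) = -414 - 379/(97/4) = -414 + (4/97)*(-379) = -414 - 1516/97 = -41674/97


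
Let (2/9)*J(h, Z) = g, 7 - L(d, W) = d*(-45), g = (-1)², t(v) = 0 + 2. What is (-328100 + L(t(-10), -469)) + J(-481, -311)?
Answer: -655997/2 ≈ -3.2800e+5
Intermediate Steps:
t(v) = 2
g = 1
L(d, W) = 7 + 45*d (L(d, W) = 7 - d*(-45) = 7 - (-45)*d = 7 + 45*d)
J(h, Z) = 9/2 (J(h, Z) = (9/2)*1 = 9/2)
(-328100 + L(t(-10), -469)) + J(-481, -311) = (-328100 + (7 + 45*2)) + 9/2 = (-328100 + (7 + 90)) + 9/2 = (-328100 + 97) + 9/2 = -328003 + 9/2 = -655997/2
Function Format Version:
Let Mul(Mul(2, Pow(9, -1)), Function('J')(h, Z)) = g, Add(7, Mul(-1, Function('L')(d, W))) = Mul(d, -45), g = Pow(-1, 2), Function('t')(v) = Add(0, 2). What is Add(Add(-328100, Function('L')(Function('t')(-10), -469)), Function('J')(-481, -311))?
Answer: Rational(-655997, 2) ≈ -3.2800e+5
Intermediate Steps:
Function('t')(v) = 2
g = 1
Function('L')(d, W) = Add(7, Mul(45, d)) (Function('L')(d, W) = Add(7, Mul(-1, Mul(d, -45))) = Add(7, Mul(-1, Mul(-45, d))) = Add(7, Mul(45, d)))
Function('J')(h, Z) = Rational(9, 2) (Function('J')(h, Z) = Mul(Rational(9, 2), 1) = Rational(9, 2))
Add(Add(-328100, Function('L')(Function('t')(-10), -469)), Function('J')(-481, -311)) = Add(Add(-328100, Add(7, Mul(45, 2))), Rational(9, 2)) = Add(Add(-328100, Add(7, 90)), Rational(9, 2)) = Add(Add(-328100, 97), Rational(9, 2)) = Add(-328003, Rational(9, 2)) = Rational(-655997, 2)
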